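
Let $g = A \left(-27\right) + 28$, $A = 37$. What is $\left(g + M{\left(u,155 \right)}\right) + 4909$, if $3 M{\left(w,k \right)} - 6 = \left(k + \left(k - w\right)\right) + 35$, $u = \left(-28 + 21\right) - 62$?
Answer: $4078$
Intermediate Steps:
$u = -69$ ($u = -7 - 62 = -69$)
$g = -971$ ($g = 37 \left(-27\right) + 28 = -999 + 28 = -971$)
$M{\left(w,k \right)} = \frac{41}{3} - \frac{w}{3} + \frac{2 k}{3}$ ($M{\left(w,k \right)} = 2 + \frac{\left(k + \left(k - w\right)\right) + 35}{3} = 2 + \frac{\left(- w + 2 k\right) + 35}{3} = 2 + \frac{35 - w + 2 k}{3} = 2 + \left(\frac{35}{3} - \frac{w}{3} + \frac{2 k}{3}\right) = \frac{41}{3} - \frac{w}{3} + \frac{2 k}{3}$)
$\left(g + M{\left(u,155 \right)}\right) + 4909 = \left(-971 + \left(\frac{41}{3} - -23 + \frac{2}{3} \cdot 155\right)\right) + 4909 = \left(-971 + \left(\frac{41}{3} + 23 + \frac{310}{3}\right)\right) + 4909 = \left(-971 + 140\right) + 4909 = -831 + 4909 = 4078$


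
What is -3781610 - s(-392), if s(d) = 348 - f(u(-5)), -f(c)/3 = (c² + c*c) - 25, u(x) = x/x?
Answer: -3781889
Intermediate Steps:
u(x) = 1
f(c) = 75 - 6*c² (f(c) = -3*((c² + c*c) - 25) = -3*((c² + c²) - 25) = -3*(2*c² - 25) = -3*(-25 + 2*c²) = 75 - 6*c²)
s(d) = 279 (s(d) = 348 - (75 - 6*1²) = 348 - (75 - 6*1) = 348 - (75 - 6) = 348 - 1*69 = 348 - 69 = 279)
-3781610 - s(-392) = -3781610 - 1*279 = -3781610 - 279 = -3781889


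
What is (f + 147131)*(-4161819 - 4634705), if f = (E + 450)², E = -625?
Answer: -1563634920144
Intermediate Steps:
f = 30625 (f = (-625 + 450)² = (-175)² = 30625)
(f + 147131)*(-4161819 - 4634705) = (30625 + 147131)*(-4161819 - 4634705) = 177756*(-8796524) = -1563634920144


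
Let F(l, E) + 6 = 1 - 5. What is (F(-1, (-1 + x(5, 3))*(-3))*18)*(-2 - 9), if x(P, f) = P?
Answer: 1980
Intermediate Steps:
F(l, E) = -10 (F(l, E) = -6 + (1 - 5) = -6 - 4 = -10)
(F(-1, (-1 + x(5, 3))*(-3))*18)*(-2 - 9) = (-10*18)*(-2 - 9) = -180*(-11) = 1980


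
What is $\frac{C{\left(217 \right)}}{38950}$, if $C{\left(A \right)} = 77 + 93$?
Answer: $\frac{17}{3895} \approx 0.0043646$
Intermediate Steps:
$C{\left(A \right)} = 170$
$\frac{C{\left(217 \right)}}{38950} = \frac{170}{38950} = 170 \cdot \frac{1}{38950} = \frac{17}{3895}$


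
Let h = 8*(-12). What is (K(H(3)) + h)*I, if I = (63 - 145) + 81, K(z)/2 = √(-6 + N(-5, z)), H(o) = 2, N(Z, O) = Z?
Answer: 96 - 2*I*√11 ≈ 96.0 - 6.6332*I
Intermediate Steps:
K(z) = 2*I*√11 (K(z) = 2*√(-6 - 5) = 2*√(-11) = 2*(I*√11) = 2*I*√11)
I = -1 (I = -82 + 81 = -1)
h = -96
(K(H(3)) + h)*I = (2*I*√11 - 96)*(-1) = (-96 + 2*I*√11)*(-1) = 96 - 2*I*√11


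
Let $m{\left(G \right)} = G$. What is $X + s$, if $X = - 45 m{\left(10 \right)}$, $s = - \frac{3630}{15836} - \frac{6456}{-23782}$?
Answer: $- \frac{42364844961}{94152938} \approx -449.96$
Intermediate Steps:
$s = \frac{3977139}{94152938}$ ($s = \left(-3630\right) \frac{1}{15836} - - \frac{3228}{11891} = - \frac{1815}{7918} + \frac{3228}{11891} = \frac{3977139}{94152938} \approx 0.042241$)
$X = -450$ ($X = \left(-45\right) 10 = -450$)
$X + s = -450 + \frac{3977139}{94152938} = - \frac{42364844961}{94152938}$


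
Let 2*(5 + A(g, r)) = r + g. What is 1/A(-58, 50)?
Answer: -⅑ ≈ -0.11111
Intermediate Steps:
A(g, r) = -5 + g/2 + r/2 (A(g, r) = -5 + (r + g)/2 = -5 + (g + r)/2 = -5 + (g/2 + r/2) = -5 + g/2 + r/2)
1/A(-58, 50) = 1/(-5 + (½)*(-58) + (½)*50) = 1/(-5 - 29 + 25) = 1/(-9) = -⅑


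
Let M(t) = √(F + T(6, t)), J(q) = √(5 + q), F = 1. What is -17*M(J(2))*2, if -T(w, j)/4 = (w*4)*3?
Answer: -34*I*√287 ≈ -576.0*I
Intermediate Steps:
T(w, j) = -48*w (T(w, j) = -4*w*4*3 = -4*4*w*3 = -48*w)
M(t) = I*√287 (M(t) = √(1 - 48*6) = √(1 - 288) = √(-287) = I*√287)
-17*M(J(2))*2 = -17*I*√287*2 = -34*I*√287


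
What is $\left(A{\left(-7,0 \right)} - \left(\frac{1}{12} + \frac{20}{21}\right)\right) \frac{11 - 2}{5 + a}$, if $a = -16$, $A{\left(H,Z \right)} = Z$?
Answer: $\frac{261}{308} \approx 0.8474$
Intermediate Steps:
$\left(A{\left(-7,0 \right)} - \left(\frac{1}{12} + \frac{20}{21}\right)\right) \frac{11 - 2}{5 + a} = \left(0 - \left(\frac{1}{12} + \frac{20}{21}\right)\right) \frac{11 - 2}{5 - 16} = \left(0 - \frac{29}{28}\right) \frac{9}{-11} = \left(0 - \frac{29}{28}\right) 9 \left(- \frac{1}{11}\right) = \left(0 - \frac{29}{28}\right) \left(- \frac{9}{11}\right) = \left(- \frac{29}{28}\right) \left(- \frac{9}{11}\right) = \frac{261}{308}$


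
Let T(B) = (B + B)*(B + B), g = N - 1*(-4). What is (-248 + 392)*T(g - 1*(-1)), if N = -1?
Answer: 9216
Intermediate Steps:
g = 3 (g = -1 - 1*(-4) = -1 + 4 = 3)
T(B) = 4*B² (T(B) = (2*B)*(2*B) = 4*B²)
(-248 + 392)*T(g - 1*(-1)) = (-248 + 392)*(4*(3 - 1*(-1))²) = 144*(4*(3 + 1)²) = 144*(4*4²) = 144*(4*16) = 144*64 = 9216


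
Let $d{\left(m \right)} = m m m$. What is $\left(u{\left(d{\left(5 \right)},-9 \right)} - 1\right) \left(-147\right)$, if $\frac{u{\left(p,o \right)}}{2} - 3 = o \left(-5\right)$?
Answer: $-13965$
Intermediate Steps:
$d{\left(m \right)} = m^{3}$ ($d{\left(m \right)} = m^{2} m = m^{3}$)
$u{\left(p,o \right)} = 6 - 10 o$ ($u{\left(p,o \right)} = 6 + 2 o \left(-5\right) = 6 + 2 \left(- 5 o\right) = 6 - 10 o$)
$\left(u{\left(d{\left(5 \right)},-9 \right)} - 1\right) \left(-147\right) = \left(\left(6 - -90\right) - 1\right) \left(-147\right) = \left(\left(6 + 90\right) - 1\right) \left(-147\right) = \left(96 - 1\right) \left(-147\right) = 95 \left(-147\right) = -13965$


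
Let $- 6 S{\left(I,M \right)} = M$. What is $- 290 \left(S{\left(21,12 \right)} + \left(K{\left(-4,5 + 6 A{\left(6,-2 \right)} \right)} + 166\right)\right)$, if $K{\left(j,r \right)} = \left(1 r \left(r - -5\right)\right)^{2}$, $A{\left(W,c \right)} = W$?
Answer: $-1031576400$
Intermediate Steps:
$S{\left(I,M \right)} = - \frac{M}{6}$
$K{\left(j,r \right)} = r^{2} \left(5 + r\right)^{2}$ ($K{\left(j,r \right)} = \left(r \left(r + 5\right)\right)^{2} = \left(r \left(5 + r\right)\right)^{2} = r^{2} \left(5 + r\right)^{2}$)
$- 290 \left(S{\left(21,12 \right)} + \left(K{\left(-4,5 + 6 A{\left(6,-2 \right)} \right)} + 166\right)\right) = - 290 \left(\left(- \frac{1}{6}\right) 12 + \left(\left(5 + 6 \cdot 6\right)^{2} \left(5 + \left(5 + 6 \cdot 6\right)\right)^{2} + 166\right)\right) = - 290 \left(-2 + \left(\left(5 + 36\right)^{2} \left(5 + \left(5 + 36\right)\right)^{2} + 166\right)\right) = - 290 \left(-2 + \left(41^{2} \left(5 + 41\right)^{2} + 166\right)\right) = - 290 \left(-2 + \left(1681 \cdot 46^{2} + 166\right)\right) = - 290 \left(-2 + \left(1681 \cdot 2116 + 166\right)\right) = - 290 \left(-2 + \left(3556996 + 166\right)\right) = - 290 \left(-2 + 3557162\right) = \left(-290\right) 3557160 = -1031576400$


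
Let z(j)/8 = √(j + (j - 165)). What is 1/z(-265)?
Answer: -I*√695/5560 ≈ -0.0047415*I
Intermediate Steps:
z(j) = 8*√(-165 + 2*j) (z(j) = 8*√(j + (j - 165)) = 8*√(j + (-165 + j)) = 8*√(-165 + 2*j))
1/z(-265) = 1/(8*√(-165 + 2*(-265))) = 1/(8*√(-165 - 530)) = 1/(8*√(-695)) = 1/(8*(I*√695)) = 1/(8*I*√695) = -I*√695/5560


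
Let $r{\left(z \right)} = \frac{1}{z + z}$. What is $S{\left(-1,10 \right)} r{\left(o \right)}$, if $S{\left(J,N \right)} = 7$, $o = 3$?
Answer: $\frac{7}{6} \approx 1.1667$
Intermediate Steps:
$r{\left(z \right)} = \frac{1}{2 z}$
$S{\left(-1,10 \right)} r{\left(o \right)} = 7 \frac{1}{2 \cdot 3} = 7 \cdot \frac{1}{2} \cdot \frac{1}{3} = 7 \cdot \frac{1}{6} = \frac{7}{6}$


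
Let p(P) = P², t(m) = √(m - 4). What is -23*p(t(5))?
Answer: -23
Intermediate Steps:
t(m) = √(-4 + m)
-23*p(t(5)) = -23*(√(-4 + 5))² = -23*(√1)² = -23*1² = -23*1 = -23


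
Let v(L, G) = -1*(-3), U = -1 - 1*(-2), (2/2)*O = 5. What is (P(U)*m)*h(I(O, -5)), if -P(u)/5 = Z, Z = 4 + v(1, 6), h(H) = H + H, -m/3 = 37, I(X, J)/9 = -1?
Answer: -69930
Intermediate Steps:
O = 5
I(X, J) = -9 (I(X, J) = 9*(-1) = -9)
m = -111 (m = -3*37 = -111)
U = 1 (U = -1 + 2 = 1)
h(H) = 2*H
v(L, G) = 3
Z = 7 (Z = 4 + 3 = 7)
P(u) = -35 (P(u) = -5*7 = -35)
(P(U)*m)*h(I(O, -5)) = (-35*(-111))*(2*(-9)) = 3885*(-18) = -69930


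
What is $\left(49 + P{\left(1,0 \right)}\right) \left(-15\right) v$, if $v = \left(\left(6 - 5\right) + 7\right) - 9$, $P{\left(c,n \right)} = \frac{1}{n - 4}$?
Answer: $\frac{2925}{4} \approx 731.25$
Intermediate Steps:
$P{\left(c,n \right)} = \frac{1}{-4 + n}$
$v = -1$ ($v = \left(\left(6 - 5\right) + 7\right) - 9 = \left(1 + 7\right) - 9 = 8 - 9 = -1$)
$\left(49 + P{\left(1,0 \right)}\right) \left(-15\right) v = \left(49 + \frac{1}{-4 + 0}\right) \left(-15\right) \left(-1\right) = \left(49 + \frac{1}{-4}\right) \left(-15\right) \left(-1\right) = \left(49 - \frac{1}{4}\right) \left(-15\right) \left(-1\right) = \frac{195}{4} \left(-15\right) \left(-1\right) = \left(- \frac{2925}{4}\right) \left(-1\right) = \frac{2925}{4}$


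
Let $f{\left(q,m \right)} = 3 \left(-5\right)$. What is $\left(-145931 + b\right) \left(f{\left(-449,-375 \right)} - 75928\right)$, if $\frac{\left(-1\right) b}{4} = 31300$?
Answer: $20590501533$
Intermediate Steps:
$b = -125200$ ($b = \left(-4\right) 31300 = -125200$)
$f{\left(q,m \right)} = -15$
$\left(-145931 + b\right) \left(f{\left(-449,-375 \right)} - 75928\right) = \left(-145931 - 125200\right) \left(-15 - 75928\right) = \left(-271131\right) \left(-75943\right) = 20590501533$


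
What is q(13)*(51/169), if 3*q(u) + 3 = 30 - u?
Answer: 238/169 ≈ 1.4083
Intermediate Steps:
q(u) = 9 - u/3 (q(u) = -1 + (30 - u)/3 = -1 + (10 - u/3) = 9 - u/3)
q(13)*(51/169) = (9 - ⅓*13)*(51/169) = (9 - 13/3)*(51*(1/169)) = (14/3)*(51/169) = 238/169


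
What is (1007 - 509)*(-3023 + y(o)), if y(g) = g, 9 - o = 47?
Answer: -1524378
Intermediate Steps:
o = -38 (o = 9 - 1*47 = 9 - 47 = -38)
(1007 - 509)*(-3023 + y(o)) = (1007 - 509)*(-3023 - 38) = 498*(-3061) = -1524378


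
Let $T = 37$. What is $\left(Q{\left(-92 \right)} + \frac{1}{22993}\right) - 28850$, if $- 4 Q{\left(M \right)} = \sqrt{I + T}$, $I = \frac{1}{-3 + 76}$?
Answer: $- \frac{663348049}{22993} - \frac{\sqrt{197246}}{292} \approx -28852.0$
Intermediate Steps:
$I = \frac{1}{73} \approx 0.013699$
$Q{\left(M \right)} = - \frac{\sqrt{197246}}{292}$ ($Q{\left(M \right)} = - \frac{\sqrt{\frac{1}{73} + 37}}{4} = - \frac{\sqrt{\frac{2702}{73}}}{4} = - \frac{\frac{1}{73} \sqrt{197246}}{4} = - \frac{\sqrt{197246}}{292}$)
$\left(Q{\left(-92 \right)} + \frac{1}{22993}\right) - 28850 = \left(- \frac{\sqrt{197246}}{292} + \frac{1}{22993}\right) - 28850 = \left(\frac{1}{22993} - \frac{\sqrt{197246}}{292}\right) - 28850 = - \frac{663348049}{22993} - \frac{\sqrt{197246}}{292}$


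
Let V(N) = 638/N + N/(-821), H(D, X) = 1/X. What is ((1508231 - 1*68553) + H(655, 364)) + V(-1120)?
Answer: 8604787409973/5976880 ≈ 1.4397e+6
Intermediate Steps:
V(N) = 638/N - N/821 (V(N) = 638/N + N*(-1/821) = 638/N - N/821)
((1508231 - 1*68553) + H(655, 364)) + V(-1120) = ((1508231 - 1*68553) + 1/364) + (638/(-1120) - 1/821*(-1120)) = ((1508231 - 68553) + 1/364) + (638*(-1/1120) + 1120/821) = (1439678 + 1/364) + (-319/560 + 1120/821) = 524042793/364 + 365301/459760 = 8604787409973/5976880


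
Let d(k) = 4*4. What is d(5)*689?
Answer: 11024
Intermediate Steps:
d(k) = 16
d(5)*689 = 16*689 = 11024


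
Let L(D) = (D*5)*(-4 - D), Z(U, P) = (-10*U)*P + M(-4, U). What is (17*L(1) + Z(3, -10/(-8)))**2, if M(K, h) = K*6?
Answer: 946729/4 ≈ 2.3668e+5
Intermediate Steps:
M(K, h) = 6*K
Z(U, P) = -24 - 10*P*U (Z(U, P) = (-10*U)*P + 6*(-4) = -10*P*U - 24 = -24 - 10*P*U)
L(D) = 5*D*(-4 - D) (L(D) = (5*D)*(-4 - D) = 5*D*(-4 - D))
(17*L(1) + Z(3, -10/(-8)))**2 = (17*(-5*1*(4 + 1)) + (-24 - 10*(-10/(-8))*3))**2 = (17*(-5*1*5) + (-24 - 10*(-10*(-1/8))*3))**2 = (17*(-25) + (-24 - 10*5/4*3))**2 = (-425 + (-24 - 75/2))**2 = (-425 - 123/2)**2 = (-973/2)**2 = 946729/4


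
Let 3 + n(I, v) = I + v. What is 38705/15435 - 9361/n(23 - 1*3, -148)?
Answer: 29911478/404397 ≈ 73.966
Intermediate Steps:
n(I, v) = -3 + I + v (n(I, v) = -3 + (I + v) = -3 + I + v)
38705/15435 - 9361/n(23 - 1*3, -148) = 38705/15435 - 9361/(-3 + (23 - 1*3) - 148) = 38705*(1/15435) - 9361/(-3 + (23 - 3) - 148) = 7741/3087 - 9361/(-3 + 20 - 148) = 7741/3087 - 9361/(-131) = 7741/3087 - 9361*(-1/131) = 7741/3087 + 9361/131 = 29911478/404397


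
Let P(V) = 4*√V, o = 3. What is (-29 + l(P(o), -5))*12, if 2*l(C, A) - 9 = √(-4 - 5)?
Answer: -294 + 18*I ≈ -294.0 + 18.0*I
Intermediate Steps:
l(C, A) = 9/2 + 3*I/2 (l(C, A) = 9/2 + √(-4 - 5)/2 = 9/2 + √(-9)/2 = 9/2 + (3*I)/2 = 9/2 + 3*I/2)
(-29 + l(P(o), -5))*12 = (-29 + (9/2 + 3*I/2))*12 = (-49/2 + 3*I/2)*12 = -294 + 18*I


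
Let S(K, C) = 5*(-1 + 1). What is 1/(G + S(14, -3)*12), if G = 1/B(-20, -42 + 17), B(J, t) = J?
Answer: -20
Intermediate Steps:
S(K, C) = 0 (S(K, C) = 5*0 = 0)
G = -1/20 (G = 1/(-20) = -1/20 ≈ -0.050000)
1/(G + S(14, -3)*12) = 1/(-1/20 + 0*12) = 1/(-1/20 + 0) = 1/(-1/20) = -20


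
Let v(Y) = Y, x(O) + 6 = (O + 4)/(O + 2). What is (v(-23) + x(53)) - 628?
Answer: -36078/55 ≈ -655.96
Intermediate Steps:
x(O) = -6 + (4 + O)/(2 + O) (x(O) = -6 + (O + 4)/(O + 2) = -6 + (4 + O)/(2 + O))
(v(-23) + x(53)) - 628 = (-23 + (-8 - 5*53)/(2 + 53)) - 628 = (-23 + (-8 - 265)/55) - 628 = (-23 + (1/55)*(-273)) - 628 = (-23 - 273/55) - 628 = -1538/55 - 628 = -36078/55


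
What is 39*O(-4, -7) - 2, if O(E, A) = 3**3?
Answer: 1051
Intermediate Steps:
O(E, A) = 27
39*O(-4, -7) - 2 = 39*27 - 2 = 1053 - 2 = 1051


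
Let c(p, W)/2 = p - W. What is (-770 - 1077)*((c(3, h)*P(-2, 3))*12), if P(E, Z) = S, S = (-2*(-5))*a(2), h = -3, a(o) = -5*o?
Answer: 26596800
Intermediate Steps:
c(p, W) = -2*W + 2*p (c(p, W) = 2*(p - W) = -2*W + 2*p)
S = -100 (S = (-2*(-5))*(-5*2) = 10*(-10) = -100)
P(E, Z) = -100
(-770 - 1077)*((c(3, h)*P(-2, 3))*12) = (-770 - 1077)*(((-2*(-3) + 2*3)*(-100))*12) = -1847*(6 + 6)*(-100)*12 = -1847*12*(-100)*12 = -(-2216400)*12 = -1847*(-14400) = 26596800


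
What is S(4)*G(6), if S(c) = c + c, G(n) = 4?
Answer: 32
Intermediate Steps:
S(c) = 2*c
S(4)*G(6) = (2*4)*4 = 8*4 = 32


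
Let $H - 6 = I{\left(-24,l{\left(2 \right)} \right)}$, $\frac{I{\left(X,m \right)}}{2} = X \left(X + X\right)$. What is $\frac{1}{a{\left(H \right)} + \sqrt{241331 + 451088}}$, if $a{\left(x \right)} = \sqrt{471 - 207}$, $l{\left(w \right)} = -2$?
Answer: $\frac{1}{2 \sqrt{66} + 7 \sqrt{14131}} \approx 0.0011787$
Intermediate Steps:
$I{\left(X,m \right)} = 4 X^{2}$ ($I{\left(X,m \right)} = 2 X \left(X + X\right) = 2 X 2 X = 2 \cdot 2 X^{2} = 4 X^{2}$)
$H = 2310$ ($H = 6 + 4 \left(-24\right)^{2} = 6 + 4 \cdot 576 = 6 + 2304 = 2310$)
$a{\left(x \right)} = 2 \sqrt{66}$ ($a{\left(x \right)} = \sqrt{264} = 2 \sqrt{66}$)
$\frac{1}{a{\left(H \right)} + \sqrt{241331 + 451088}} = \frac{1}{2 \sqrt{66} + \sqrt{241331 + 451088}} = \frac{1}{2 \sqrt{66} + \sqrt{692419}} = \frac{1}{2 \sqrt{66} + 7 \sqrt{14131}}$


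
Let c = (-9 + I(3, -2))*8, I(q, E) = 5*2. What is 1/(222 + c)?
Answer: 1/230 ≈ 0.0043478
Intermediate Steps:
I(q, E) = 10
c = 8 (c = (-9 + 10)*8 = 1*8 = 8)
1/(222 + c) = 1/(222 + 8) = 1/230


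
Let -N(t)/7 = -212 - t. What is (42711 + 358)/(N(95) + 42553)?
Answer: 43069/44702 ≈ 0.96347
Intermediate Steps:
N(t) = 1484 + 7*t (N(t) = -7*(-212 - t) = 1484 + 7*t)
(42711 + 358)/(N(95) + 42553) = (42711 + 358)/((1484 + 7*95) + 42553) = 43069/((1484 + 665) + 42553) = 43069/(2149 + 42553) = 43069/44702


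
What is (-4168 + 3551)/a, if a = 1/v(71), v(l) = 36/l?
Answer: -22212/71 ≈ -312.85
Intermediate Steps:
a = 71/36 (a = 1/(36/71) = 71/36 ≈ 1.9722)
(-4168 + 3551)/a = (-4168 + 3551)/(71/36) = -617*36/71 = -22212/71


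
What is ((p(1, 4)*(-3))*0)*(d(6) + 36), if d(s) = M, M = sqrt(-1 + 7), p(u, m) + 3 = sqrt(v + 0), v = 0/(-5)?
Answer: 0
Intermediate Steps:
v = 0 (v = 0*(-1/5) = 0)
p(u, m) = -3 (p(u, m) = -3 + sqrt(0 + 0) = -3 + sqrt(0) = -3 + 0 = -3)
M = sqrt(6) ≈ 2.4495
d(s) = sqrt(6)
((p(1, 4)*(-3))*0)*(d(6) + 36) = (-3*(-3)*0)*(sqrt(6) + 36) = (9*0)*(36 + sqrt(6)) = 0*(36 + sqrt(6)) = 0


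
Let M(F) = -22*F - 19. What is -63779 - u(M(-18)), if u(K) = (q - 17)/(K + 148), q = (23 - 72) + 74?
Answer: -33483983/525 ≈ -63779.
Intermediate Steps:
M(F) = -19 - 22*F
q = 25 (q = -49 + 74 = 25)
u(K) = 8/(148 + K) (u(K) = (25 - 17)/(K + 148) = 8/(148 + K))
-63779 - u(M(-18)) = -63779 - 8/(148 + (-19 - 22*(-18))) = -63779 - 8/(148 + (-19 + 396)) = -63779 - 8/(148 + 377) = -63779 - 8/525 = -33483983/525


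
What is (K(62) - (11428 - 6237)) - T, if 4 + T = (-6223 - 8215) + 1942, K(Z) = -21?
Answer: 7288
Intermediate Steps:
T = -12500 (T = -4 + ((-6223 - 8215) + 1942) = -4 + (-14438 + 1942) = -4 - 12496 = -12500)
(K(62) - (11428 - 6237)) - T = (-21 - (11428 - 6237)) - 1*(-12500) = (-21 - 1*5191) + 12500 = (-21 - 5191) + 12500 = -5212 + 12500 = 7288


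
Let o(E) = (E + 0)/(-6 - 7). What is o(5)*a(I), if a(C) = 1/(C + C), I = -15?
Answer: 1/78 ≈ 0.012821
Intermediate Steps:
o(E) = -E/13 (o(E) = E/(-13) = E*(-1/13) = -E/13)
a(C) = 1/(2*C)
o(5)*a(I) = (-1/13*5)*((½)/(-15)) = -5*(-1)/(26*15) = -5/13*(-1/30) = 1/78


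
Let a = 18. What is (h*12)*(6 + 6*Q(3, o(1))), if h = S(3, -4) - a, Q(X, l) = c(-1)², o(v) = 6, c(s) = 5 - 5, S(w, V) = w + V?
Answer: -1368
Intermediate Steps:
S(w, V) = V + w
c(s) = 0
Q(X, l) = 0 (Q(X, l) = 0² = 0)
h = -19 (h = (-4 + 3) - 1*18 = -1 - 18 = -19)
(h*12)*(6 + 6*Q(3, o(1))) = (-19*12)*(6 + 6*0) = -228*(6 + 0) = -228*6 = -1368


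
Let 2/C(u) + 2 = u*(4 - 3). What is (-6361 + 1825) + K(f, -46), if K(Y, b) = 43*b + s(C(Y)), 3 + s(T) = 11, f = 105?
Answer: -6506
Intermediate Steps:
C(u) = 2/(-2 + u) (C(u) = 2/(-2 + u*(4 - 3)) = 2/(-2 + u*1) = 2/(-2 + u))
s(T) = 8 (s(T) = -3 + 11 = 8)
K(Y, b) = 8 + 43*b (K(Y, b) = 43*b + 8 = 8 + 43*b)
(-6361 + 1825) + K(f, -46) = (-6361 + 1825) + (8 + 43*(-46)) = -4536 + (8 - 1978) = -4536 - 1970 = -6506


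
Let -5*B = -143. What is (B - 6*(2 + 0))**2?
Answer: 6889/25 ≈ 275.56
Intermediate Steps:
B = 143/5 (B = -1/5*(-143) = 143/5 ≈ 28.600)
(B - 6*(2 + 0))**2 = (143/5 - 6*(2 + 0))**2 = (143/5 - 6*2)**2 = (143/5 - 12)**2 = (83/5)**2 = 6889/25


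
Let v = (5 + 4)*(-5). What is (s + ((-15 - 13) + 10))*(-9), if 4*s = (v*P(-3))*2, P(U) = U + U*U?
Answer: 1377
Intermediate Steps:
P(U) = U + U**2
v = -45 (v = 9*(-5) = -45)
s = -135 (s = (-(-135)*(1 - 3)*2)/4 = (-(-135)*(-2)*2)/4 = (-45*6*2)/4 = (-270*2)/4 = (1/4)*(-540) = -135)
(s + ((-15 - 13) + 10))*(-9) = (-135 + ((-15 - 13) + 10))*(-9) = (-135 + (-28 + 10))*(-9) = (-135 - 18)*(-9) = -153*(-9) = 1377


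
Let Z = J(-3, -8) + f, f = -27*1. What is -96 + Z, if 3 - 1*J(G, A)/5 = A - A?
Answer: -108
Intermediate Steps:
J(G, A) = 15 (J(G, A) = 15 - 5*(A - A) = 15 - 5*0 = 15 + 0 = 15)
f = -27
Z = -12 (Z = 15 - 27 = -12)
-96 + Z = -96 - 12 = -108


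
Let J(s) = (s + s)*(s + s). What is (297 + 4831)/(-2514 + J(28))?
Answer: 2564/311 ≈ 8.2444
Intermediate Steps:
J(s) = 4*s² (J(s) = (2*s)*(2*s) = 4*s²)
(297 + 4831)/(-2514 + J(28)) = (297 + 4831)/(-2514 + 4*28²) = 5128/(-2514 + 4*784) = 5128/(-2514 + 3136) = 5128/622 = 5128*(1/622) = 2564/311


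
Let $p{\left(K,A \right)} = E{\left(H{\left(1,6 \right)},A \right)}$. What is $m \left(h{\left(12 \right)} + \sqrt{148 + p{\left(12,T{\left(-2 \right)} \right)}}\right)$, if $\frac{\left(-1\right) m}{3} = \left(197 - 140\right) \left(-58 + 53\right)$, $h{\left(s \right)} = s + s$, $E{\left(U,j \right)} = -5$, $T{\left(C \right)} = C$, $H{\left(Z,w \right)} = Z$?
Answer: $20520 + 855 \sqrt{143} \approx 30744.0$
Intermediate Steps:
$p{\left(K,A \right)} = -5$
$h{\left(s \right)} = 2 s$
$m = 855$ ($m = - 3 \left(197 - 140\right) \left(-58 + 53\right) = - 3 \cdot 57 \left(-5\right) = \left(-3\right) \left(-285\right) = 855$)
$m \left(h{\left(12 \right)} + \sqrt{148 + p{\left(12,T{\left(-2 \right)} \right)}}\right) = 855 \left(2 \cdot 12 + \sqrt{148 - 5}\right) = 855 \left(24 + \sqrt{143}\right) = 20520 + 855 \sqrt{143}$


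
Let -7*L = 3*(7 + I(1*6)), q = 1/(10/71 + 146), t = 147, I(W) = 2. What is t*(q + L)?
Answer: -5872755/10376 ≈ -565.99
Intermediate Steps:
q = 71/10376 (q = 1/(10*(1/71) + 146) = 1/(10/71 + 146) = 1/(10376/71) = 71/10376 ≈ 0.0068427)
L = -27/7 (L = -3*(7 + 2)/7 = -3*9/7 = -1/7*27 = -27/7 ≈ -3.8571)
t*(q + L) = 147*(71/10376 - 27/7) = 147*(-279655/72632) = -5872755/10376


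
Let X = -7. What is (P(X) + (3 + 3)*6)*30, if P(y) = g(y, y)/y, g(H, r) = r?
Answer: 1110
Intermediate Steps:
P(y) = 1 (P(y) = y/y = 1)
(P(X) + (3 + 3)*6)*30 = (1 + (3 + 3)*6)*30 = (1 + 6*6)*30 = (1 + 36)*30 = 37*30 = 1110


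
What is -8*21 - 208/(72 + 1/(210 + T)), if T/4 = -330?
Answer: -13657272/79919 ≈ -170.89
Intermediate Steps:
T = -1320 (T = 4*(-330) = -1320)
-8*21 - 208/(72 + 1/(210 + T)) = -8*21 - 208/(72 + 1/(210 - 1320)) = -168 - 208/(72 + 1/(-1110)) = -168 - 208/(72 - 1/1110) = -168 - 208/(79919/1110) = -168 + (1110/79919)*(-208) = -168 - 230880/79919 = -13657272/79919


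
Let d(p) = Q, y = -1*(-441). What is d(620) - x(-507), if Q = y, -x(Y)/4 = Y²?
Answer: 1028637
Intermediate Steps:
x(Y) = -4*Y²
y = 441
Q = 441
d(p) = 441
d(620) - x(-507) = 441 - (-4)*(-507)² = 441 - (-4)*257049 = 441 - 1*(-1028196) = 441 + 1028196 = 1028637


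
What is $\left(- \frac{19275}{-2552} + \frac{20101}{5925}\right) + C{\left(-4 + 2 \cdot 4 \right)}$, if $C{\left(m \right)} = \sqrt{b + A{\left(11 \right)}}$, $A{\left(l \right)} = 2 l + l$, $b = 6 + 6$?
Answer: $\frac{165502127}{15120600} + 3 \sqrt{5} \approx 17.654$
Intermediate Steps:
$b = 12$
$A{\left(l \right)} = 3 l$
$C{\left(m \right)} = 3 \sqrt{5}$ ($C{\left(m \right)} = \sqrt{12 + 3 \cdot 11} = \sqrt{12 + 33} = \sqrt{45} = 3 \sqrt{5}$)
$\left(- \frac{19275}{-2552} + \frac{20101}{5925}\right) + C{\left(-4 + 2 \cdot 4 \right)} = \left(- \frac{19275}{-2552} + \frac{20101}{5925}\right) + 3 \sqrt{5} = \left(\left(-19275\right) \left(- \frac{1}{2552}\right) + 20101 \cdot \frac{1}{5925}\right) + 3 \sqrt{5} = \left(\frac{19275}{2552} + \frac{20101}{5925}\right) + 3 \sqrt{5} = \frac{165502127}{15120600} + 3 \sqrt{5}$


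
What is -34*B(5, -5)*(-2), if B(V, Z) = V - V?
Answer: 0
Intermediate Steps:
B(V, Z) = 0
-34*B(5, -5)*(-2) = -34*0*(-2) = 0*(-2) = 0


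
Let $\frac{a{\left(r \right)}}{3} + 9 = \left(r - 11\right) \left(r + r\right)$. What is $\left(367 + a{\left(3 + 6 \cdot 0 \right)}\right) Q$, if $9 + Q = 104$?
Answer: $18620$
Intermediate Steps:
$a{\left(r \right)} = -27 + 6 r \left(-11 + r\right)$ ($a{\left(r \right)} = -27 + 3 \left(r - 11\right) \left(r + r\right) = -27 + 3 \left(-11 + r\right) 2 r = -27 + 3 \cdot 2 r \left(-11 + r\right) = -27 + 6 r \left(-11 + r\right)$)
$Q = 95$ ($Q = -9 + 104 = 95$)
$\left(367 + a{\left(3 + 6 \cdot 0 \right)}\right) Q = \left(367 - \left(27 - 6 \left(3 + 6 \cdot 0\right)^{2} + 66 \left(3 + 6 \cdot 0\right)\right)\right) 95 = \left(367 - \left(27 - 6 \left(3 + 0\right)^{2} + 66 \left(3 + 0\right)\right)\right) 95 = \left(367 - \left(225 - 54\right)\right) 95 = \left(367 - 171\right) 95 = 196 \cdot 95 = 18620$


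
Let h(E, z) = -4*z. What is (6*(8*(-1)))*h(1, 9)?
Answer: 1728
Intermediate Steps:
(6*(8*(-1)))*h(1, 9) = (6*(8*(-1)))*(-4*9) = (6*(-8))*(-36) = -48*(-36) = 1728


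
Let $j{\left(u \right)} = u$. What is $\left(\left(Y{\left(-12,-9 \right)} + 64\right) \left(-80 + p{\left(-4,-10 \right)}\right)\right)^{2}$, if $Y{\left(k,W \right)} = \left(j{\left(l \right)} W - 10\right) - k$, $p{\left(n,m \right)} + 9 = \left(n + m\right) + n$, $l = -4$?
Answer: $119115396$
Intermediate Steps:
$p{\left(n,m \right)} = -9 + m + 2 n$ ($p{\left(n,m \right)} = -9 + \left(\left(n + m\right) + n\right) = -9 + \left(\left(m + n\right) + n\right) = -9 + \left(m + 2 n\right) = -9 + m + 2 n$)
$Y{\left(k,W \right)} = -10 - k - 4 W$ ($Y{\left(k,W \right)} = \left(- 4 W - 10\right) - k = \left(-10 - 4 W\right) - k = -10 - k - 4 W$)
$\left(\left(Y{\left(-12,-9 \right)} + 64\right) \left(-80 + p{\left(-4,-10 \right)}\right)\right)^{2} = \left(\left(\left(-10 - -12 - -36\right) + 64\right) \left(-80 - 27\right)\right)^{2} = \left(\left(\left(-10 + 12 + 36\right) + 64\right) \left(-80 - 27\right)\right)^{2} = \left(\left(38 + 64\right) \left(-80 - 27\right)\right)^{2} = \left(102 \left(-107\right)\right)^{2} = \left(-10914\right)^{2} = 119115396$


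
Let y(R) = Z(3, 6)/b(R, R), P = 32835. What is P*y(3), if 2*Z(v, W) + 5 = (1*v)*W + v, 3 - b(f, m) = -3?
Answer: 43780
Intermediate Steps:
b(f, m) = 6 (b(f, m) = 3 - 1*(-3) = 3 + 3 = 6)
Z(v, W) = -5/2 + v/2 + W*v/2 (Z(v, W) = -5/2 + ((1*v)*W + v)/2 = -5/2 + (v*W + v)/2 = -5/2 + (W*v + v)/2 = -5/2 + (v + W*v)/2 = -5/2 + (v/2 + W*v/2) = -5/2 + v/2 + W*v/2)
y(R) = 4/3 (y(R) = (-5/2 + (½)*3 + (½)*6*3)/6 = (-5/2 + 3/2 + 9)*(⅙) = 8*(⅙) = 4/3)
P*y(3) = 32835*(4/3) = 43780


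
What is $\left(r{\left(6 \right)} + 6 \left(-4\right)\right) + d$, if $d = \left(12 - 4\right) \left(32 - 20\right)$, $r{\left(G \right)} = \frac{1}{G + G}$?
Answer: $\frac{865}{12} \approx 72.083$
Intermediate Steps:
$r{\left(G \right)} = \frac{1}{2 G}$
$d = 96$ ($d = \left(12 - 4\right) 12 = 8 \cdot 12 = 96$)
$\left(r{\left(6 \right)} + 6 \left(-4\right)\right) + d = \left(\frac{1}{2 \cdot 6} + 6 \left(-4\right)\right) + 96 = \left(\frac{1}{2} \cdot \frac{1}{6} - 24\right) + 96 = \left(\frac{1}{12} - 24\right) + 96 = - \frac{287}{12} + 96 = \frac{865}{12}$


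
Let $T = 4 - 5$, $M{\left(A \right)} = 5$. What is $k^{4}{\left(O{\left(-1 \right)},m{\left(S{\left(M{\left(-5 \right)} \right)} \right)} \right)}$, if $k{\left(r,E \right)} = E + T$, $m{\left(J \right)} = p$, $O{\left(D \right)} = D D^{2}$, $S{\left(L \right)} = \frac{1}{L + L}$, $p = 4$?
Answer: $81$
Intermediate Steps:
$T = -1$ ($T = 4 - 5 = -1$)
$S{\left(L \right)} = \frac{1}{2 L}$
$O{\left(D \right)} = D^{3}$
$m{\left(J \right)} = 4$
$k{\left(r,E \right)} = -1 + E$ ($k{\left(r,E \right)} = E - 1 = -1 + E$)
$k^{4}{\left(O{\left(-1 \right)},m{\left(S{\left(M{\left(-5 \right)} \right)} \right)} \right)} = \left(-1 + 4\right)^{4} = 3^{4} = 81$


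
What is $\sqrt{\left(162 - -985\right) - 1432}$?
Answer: $i \sqrt{285} \approx 16.882 i$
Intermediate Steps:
$\sqrt{\left(162 - -985\right) - 1432} = \sqrt{\left(162 + 985\right) - 1432} = \sqrt{1147 - 1432} = \sqrt{-285} = i \sqrt{285}$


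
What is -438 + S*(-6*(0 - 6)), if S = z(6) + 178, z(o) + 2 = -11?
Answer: 5502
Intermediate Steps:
z(o) = -13 (z(o) = -2 - 11 = -13)
S = 165 (S = -13 + 178 = 165)
-438 + S*(-6*(0 - 6)) = -438 + 165*(-6*(0 - 6)) = -438 + 165*(-6*(-6)) = -438 + 165*36 = -438 + 5940 = 5502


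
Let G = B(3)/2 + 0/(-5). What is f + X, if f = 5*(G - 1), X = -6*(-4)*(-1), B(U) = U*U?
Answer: -13/2 ≈ -6.5000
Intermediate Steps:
B(U) = U**2
X = -24 (X = 24*(-1) = -24)
G = 9/2 (G = 3**2/2 + 0/(-5) = 9*(1/2) + 0*(-1/5) = 9/2 + 0 = 9/2 ≈ 4.5000)
f = 35/2 (f = 5*(9/2 - 1) = 5*(7/2) = 35/2 ≈ 17.500)
f + X = 35/2 - 24 = -13/2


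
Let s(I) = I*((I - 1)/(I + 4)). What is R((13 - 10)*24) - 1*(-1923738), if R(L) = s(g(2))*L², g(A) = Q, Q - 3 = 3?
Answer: 1939290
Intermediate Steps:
Q = 6 (Q = 3 + 3 = 6)
g(A) = 6
s(I) = I*(-1 + I)/(4 + I) (s(I) = I*((-1 + I)/(4 + I)) = I*(-1 + I)/(4 + I))
R(L) = 3*L² (R(L) = (6*(-1 + 6)/(4 + 6))*L² = (6*5/10)*L² = (6*(⅒)*5)*L² = 3*L²)
R((13 - 10)*24) - 1*(-1923738) = 3*((13 - 10)*24)² - 1*(-1923738) = 3*(3*24)² + 1923738 = 3*72² + 1923738 = 3*5184 + 1923738 = 15552 + 1923738 = 1939290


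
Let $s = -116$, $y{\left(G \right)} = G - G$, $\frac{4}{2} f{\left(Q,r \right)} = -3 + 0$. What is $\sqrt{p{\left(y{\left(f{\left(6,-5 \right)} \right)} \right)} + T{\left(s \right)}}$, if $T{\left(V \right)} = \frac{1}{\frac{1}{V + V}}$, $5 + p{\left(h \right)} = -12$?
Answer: $i \sqrt{249} \approx 15.78 i$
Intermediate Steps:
$f{\left(Q,r \right)} = - \frac{3}{2}$ ($f{\left(Q,r \right)} = \frac{-3 + 0}{2} = \frac{1}{2} \left(-3\right) = - \frac{3}{2}$)
$y{\left(G \right)} = 0$
$p{\left(h \right)} = -17$ ($p{\left(h \right)} = -5 - 12 = -17$)
$T{\left(V \right)} = 2 V$ ($T{\left(V \right)} = \frac{1}{\frac{1}{2 V}} = \frac{1}{\frac{1}{2} \frac{1}{V}} = 2 V$)
$\sqrt{p{\left(y{\left(f{\left(6,-5 \right)} \right)} \right)} + T{\left(s \right)}} = \sqrt{-17 + 2 \left(-116\right)} = \sqrt{-17 - 232} = \sqrt{-249} = i \sqrt{249}$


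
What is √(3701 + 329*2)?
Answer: √4359 ≈ 66.023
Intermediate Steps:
√(3701 + 329*2) = √(3701 + 658) = √4359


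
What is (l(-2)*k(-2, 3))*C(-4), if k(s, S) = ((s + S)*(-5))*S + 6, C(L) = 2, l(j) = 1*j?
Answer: 36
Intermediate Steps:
l(j) = j
k(s, S) = 6 + S*(-5*S - 5*s) (k(s, S) = ((S + s)*(-5))*S + 6 = (-5*S - 5*s)*S + 6 = S*(-5*S - 5*s) + 6 = 6 + S*(-5*S - 5*s))
(l(-2)*k(-2, 3))*C(-4) = -2*(6 - 5*3**2 - 5*3*(-2))*2 = -2*(6 - 5*9 + 30)*2 = -2*(6 - 45 + 30)*2 = -2*(-9)*2 = 18*2 = 36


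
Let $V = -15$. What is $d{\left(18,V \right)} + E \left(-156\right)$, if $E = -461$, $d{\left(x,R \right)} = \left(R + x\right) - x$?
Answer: $71901$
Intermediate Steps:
$d{\left(x,R \right)} = R$
$d{\left(18,V \right)} + E \left(-156\right) = -15 - -71916 = -15 + 71916 = 71901$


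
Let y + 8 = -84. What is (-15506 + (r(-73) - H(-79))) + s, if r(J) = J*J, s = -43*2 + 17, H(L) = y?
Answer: -10154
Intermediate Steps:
y = -92 (y = -8 - 84 = -92)
H(L) = -92
s = -69 (s = -86 + 17 = -69)
r(J) = J**2
(-15506 + (r(-73) - H(-79))) + s = (-15506 + ((-73)**2 - 1*(-92))) - 69 = (-15506 + (5329 + 92)) - 69 = (-15506 + 5421) - 69 = -10085 - 69 = -10154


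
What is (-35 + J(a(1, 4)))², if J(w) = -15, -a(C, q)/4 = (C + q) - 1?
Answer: 2500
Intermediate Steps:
a(C, q) = 4 - 4*C - 4*q (a(C, q) = -4*((C + q) - 1) = -4*(-1 + C + q) = 4 - 4*C - 4*q)
(-35 + J(a(1, 4)))² = (-35 - 15)² = (-50)² = 2500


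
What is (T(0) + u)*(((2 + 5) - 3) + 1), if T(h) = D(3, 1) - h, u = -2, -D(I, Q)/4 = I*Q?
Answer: -70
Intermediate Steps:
D(I, Q) = -4*I*Q
T(h) = -12 - h (T(h) = -4*3*1 - h = -12 - h)
(T(0) + u)*(((2 + 5) - 3) + 1) = ((-12 - 1*0) - 2)*(((2 + 5) - 3) + 1) = ((-12 + 0) - 2)*((7 - 3) + 1) = (-12 - 2)*(4 + 1) = -14*5 = -70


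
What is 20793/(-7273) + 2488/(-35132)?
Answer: -187148725/63878759 ≈ -2.9297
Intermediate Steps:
20793/(-7273) + 2488/(-35132) = 20793*(-1/7273) + 2488*(-1/35132) = -20793/7273 - 622/8783 = -187148725/63878759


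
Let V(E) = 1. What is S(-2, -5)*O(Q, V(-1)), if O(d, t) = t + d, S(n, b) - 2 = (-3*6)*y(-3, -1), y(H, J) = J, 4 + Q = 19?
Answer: 320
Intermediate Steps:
Q = 15 (Q = -4 + 19 = 15)
S(n, b) = 20 (S(n, b) = 2 - 3*6*(-1) = 2 - 18*(-1) = 2 + 18 = 20)
O(d, t) = d + t
S(-2, -5)*O(Q, V(-1)) = 20*(15 + 1) = 20*16 = 320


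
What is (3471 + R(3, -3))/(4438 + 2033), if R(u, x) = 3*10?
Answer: 389/719 ≈ 0.54103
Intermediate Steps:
R(u, x) = 30
(3471 + R(3, -3))/(4438 + 2033) = (3471 + 30)/(4438 + 2033) = 3501/6471 = 3501*(1/6471) = 389/719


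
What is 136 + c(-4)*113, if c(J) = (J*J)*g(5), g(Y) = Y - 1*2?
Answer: 5560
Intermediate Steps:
g(Y) = -2 + Y (g(Y) = Y - 2 = -2 + Y)
c(J) = 3*J**2 (c(J) = (J*J)*(-2 + 5) = J**2*3 = 3*J**2)
136 + c(-4)*113 = 136 + (3*(-4)**2)*113 = 136 + (3*16)*113 = 136 + 48*113 = 136 + 5424 = 5560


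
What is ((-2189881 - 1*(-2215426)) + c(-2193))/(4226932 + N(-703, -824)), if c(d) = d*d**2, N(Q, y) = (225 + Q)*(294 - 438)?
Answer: -2636664378/1073941 ≈ -2455.1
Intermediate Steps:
N(Q, y) = -32400 - 144*Q (N(Q, y) = (225 + Q)*(-144) = -32400 - 144*Q)
c(d) = d**3
((-2189881 - 1*(-2215426)) + c(-2193))/(4226932 + N(-703, -824)) = ((-2189881 - 1*(-2215426)) + (-2193)**3)/(4226932 + (-32400 - 144*(-703))) = ((-2189881 + 2215426) - 10546683057)/(4226932 + (-32400 + 101232)) = (25545 - 10546683057)/(4226932 + 68832) = -10546657512/4295764 = -10546657512*1/4295764 = -2636664378/1073941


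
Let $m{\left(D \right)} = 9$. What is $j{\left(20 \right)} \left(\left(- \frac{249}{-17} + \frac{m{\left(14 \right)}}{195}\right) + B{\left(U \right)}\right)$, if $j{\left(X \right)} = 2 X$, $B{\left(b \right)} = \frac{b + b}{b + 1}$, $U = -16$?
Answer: $\frac{446240}{663} \approx 673.06$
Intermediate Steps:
$B{\left(b \right)} = \frac{2 b}{1 + b}$
$j{\left(20 \right)} \left(\left(- \frac{249}{-17} + \frac{m{\left(14 \right)}}{195}\right) + B{\left(U \right)}\right) = 2 \cdot 20 \left(\left(- \frac{249}{-17} + \frac{9}{195}\right) + 2 \left(-16\right) \frac{1}{1 - 16}\right) = 40 \left(\left(\left(-249\right) \left(- \frac{1}{17}\right) + 9 \cdot \frac{1}{195}\right) + 2 \left(-16\right) \frac{1}{-15}\right) = 40 \left(\left(\frac{249}{17} + \frac{3}{65}\right) + 2 \left(-16\right) \left(- \frac{1}{15}\right)\right) = 40 \left(\frac{16236}{1105} + \frac{32}{15}\right) = 40 \cdot \frac{11156}{663} = \frac{446240}{663}$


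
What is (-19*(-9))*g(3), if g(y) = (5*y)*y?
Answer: 7695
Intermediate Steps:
g(y) = 5*y²
(-19*(-9))*g(3) = (-19*(-9))*(5*3²) = 171*(5*9) = 171*45 = 7695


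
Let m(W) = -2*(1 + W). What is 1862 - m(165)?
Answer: 2194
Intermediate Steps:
m(W) = -2 - 2*W
1862 - m(165) = 1862 - (-2 - 2*165) = 1862 - (-2 - 330) = 1862 - 1*(-332) = 1862 + 332 = 2194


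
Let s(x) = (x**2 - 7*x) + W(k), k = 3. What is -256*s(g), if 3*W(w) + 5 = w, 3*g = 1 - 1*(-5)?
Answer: 8192/3 ≈ 2730.7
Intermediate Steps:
g = 2 (g = (1 - 1*(-5))/3 = (1 + 5)/3 = (1/3)*6 = 2)
W(w) = -5/3 + w/3
s(x) = -2/3 + x**2 - 7*x (s(x) = (x**2 - 7*x) + (-5/3 + (1/3)*3) = (x**2 - 7*x) + (-5/3 + 1) = (x**2 - 7*x) - 2/3 = -2/3 + x**2 - 7*x)
-256*s(g) = -256*(-2/3 + 2**2 - 7*2) = -256*(-2/3 + 4 - 14) = -256*(-32/3) = 8192/3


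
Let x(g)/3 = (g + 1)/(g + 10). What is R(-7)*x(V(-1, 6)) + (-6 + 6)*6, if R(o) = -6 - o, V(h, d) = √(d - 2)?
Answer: ¾ ≈ 0.75000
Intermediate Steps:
V(h, d) = √(-2 + d)
x(g) = 3*(1 + g)/(10 + g) (x(g) = 3*((g + 1)/(g + 10)) = 3*((1 + g)/(10 + g)) = 3*(1 + g)/(10 + g))
R(-7)*x(V(-1, 6)) + (-6 + 6)*6 = (-6 - 1*(-7))*(3*(1 + √(-2 + 6))/(10 + √(-2 + 6))) + (-6 + 6)*6 = (-6 + 7)*(3*(1 + √4)/(10 + √4)) + 0*6 = 1*(3*(1 + 2)/(10 + 2)) + 0 = 1*(3*3/12) + 0 = 1*(3*(1/12)*3) + 0 = 1*(¾) + 0 = ¾ + 0 = ¾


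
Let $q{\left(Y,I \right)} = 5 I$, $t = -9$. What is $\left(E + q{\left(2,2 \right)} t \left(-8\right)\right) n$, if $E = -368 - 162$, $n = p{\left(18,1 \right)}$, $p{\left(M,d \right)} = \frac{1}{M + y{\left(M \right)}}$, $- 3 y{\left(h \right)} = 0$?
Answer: $\frac{95}{9} \approx 10.556$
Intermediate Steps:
$y{\left(h \right)} = 0$ ($y{\left(h \right)} = \left(- \frac{1}{3}\right) 0 = 0$)
$p{\left(M,d \right)} = \frac{1}{M}$ ($p{\left(M,d \right)} = \frac{1}{M + 0} = \frac{1}{M}$)
$n = \frac{1}{18} \approx 0.055556$
$E = -530$ ($E = -368 - 162 = -530$)
$\left(E + q{\left(2,2 \right)} t \left(-8\right)\right) n = \left(-530 + 5 \cdot 2 \left(-9\right) \left(-8\right)\right) \frac{1}{18} = \left(-530 + 10 \left(-9\right) \left(-8\right)\right) \frac{1}{18} = \left(-530 - -720\right) \frac{1}{18} = \left(-530 + 720\right) \frac{1}{18} = 190 \cdot \frac{1}{18} = \frac{95}{9}$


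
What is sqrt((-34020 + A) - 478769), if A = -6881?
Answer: I*sqrt(519670) ≈ 720.88*I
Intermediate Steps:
sqrt((-34020 + A) - 478769) = sqrt((-34020 - 6881) - 478769) = sqrt(-40901 - 478769) = sqrt(-519670) = I*sqrt(519670)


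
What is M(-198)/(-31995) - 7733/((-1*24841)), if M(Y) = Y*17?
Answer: 36781349/88309755 ≈ 0.41650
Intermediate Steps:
M(Y) = 17*Y
M(-198)/(-31995) - 7733/((-1*24841)) = (17*(-198))/(-31995) - 7733/((-1*24841)) = -3366*(-1/31995) - 7733/(-24841) = 374/3555 - 7733*(-1/24841) = 374/3555 + 7733/24841 = 36781349/88309755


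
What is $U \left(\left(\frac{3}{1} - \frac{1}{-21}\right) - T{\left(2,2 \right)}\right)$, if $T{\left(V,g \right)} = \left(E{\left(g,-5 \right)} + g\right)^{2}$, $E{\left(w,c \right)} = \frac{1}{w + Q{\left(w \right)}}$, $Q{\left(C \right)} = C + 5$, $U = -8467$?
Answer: $\frac{6765133}{567} \approx 11931.0$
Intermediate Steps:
$Q{\left(C \right)} = 5 + C$
$E{\left(w,c \right)} = \frac{1}{5 + 2 w}$ ($E{\left(w,c \right)} = \frac{1}{w + \left(5 + w\right)} = \frac{1}{5 + 2 w}$)
$T{\left(V,g \right)} = \left(g + \frac{1}{5 + 2 g}\right)^{2}$ ($T{\left(V,g \right)} = \left(\frac{1}{5 + 2 g} + g\right)^{2} = \left(g + \frac{1}{5 + 2 g}\right)^{2}$)
$U \left(\left(\frac{3}{1} - \frac{1}{-21}\right) - T{\left(2,2 \right)}\right) = - 8467 \left(\left(\frac{3}{1} - \frac{1}{-21}\right) - \left(2 + \frac{1}{5 + 2 \cdot 2}\right)^{2}\right) = - 8467 \left(\left(3 \cdot 1 - - \frac{1}{21}\right) - \left(2 + \frac{1}{5 + 4}\right)^{2}\right) = - 8467 \left(\left(3 + \frac{1}{21}\right) - \left(2 + \frac{1}{9}\right)^{2}\right) = - 8467 \left(\frac{64}{21} - \left(2 + \frac{1}{9}\right)^{2}\right) = - 8467 \left(\frac{64}{21} - \left(\frac{19}{9}\right)^{2}\right) = - 8467 \left(\frac{64}{21} - \frac{361}{81}\right) = \left(-8467\right) \left(- \frac{799}{567}\right) = \frac{6765133}{567}$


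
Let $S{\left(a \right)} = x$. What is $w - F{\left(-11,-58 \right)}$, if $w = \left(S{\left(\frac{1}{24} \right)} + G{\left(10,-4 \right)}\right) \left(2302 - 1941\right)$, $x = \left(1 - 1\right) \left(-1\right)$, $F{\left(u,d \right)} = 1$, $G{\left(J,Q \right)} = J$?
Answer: $3609$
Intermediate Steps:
$x = 0$ ($x = 0 \left(-1\right) = 0$)
$S{\left(a \right)} = 0$
$w = 3610$ ($w = \left(0 + 10\right) \left(2302 - 1941\right) = 10 \cdot 361 = 3610$)
$w - F{\left(-11,-58 \right)} = 3610 - 1 = 3609$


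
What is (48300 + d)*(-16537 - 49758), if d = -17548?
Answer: -2038703840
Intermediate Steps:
(48300 + d)*(-16537 - 49758) = (48300 - 17548)*(-16537 - 49758) = 30752*(-66295) = -2038703840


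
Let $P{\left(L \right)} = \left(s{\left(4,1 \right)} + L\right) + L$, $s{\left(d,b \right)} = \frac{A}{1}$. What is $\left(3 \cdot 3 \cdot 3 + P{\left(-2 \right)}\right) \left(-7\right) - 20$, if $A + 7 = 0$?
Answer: $-132$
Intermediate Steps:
$A = -7$ ($A = -7 + 0 = -7$)
$s{\left(d,b \right)} = -7$ ($s{\left(d,b \right)} = - \frac{7}{1} = \left(-7\right) 1 = -7$)
$P{\left(L \right)} = -7 + 2 L$ ($P{\left(L \right)} = \left(-7 + L\right) + L = -7 + 2 L$)
$\left(3 \cdot 3 \cdot 3 + P{\left(-2 \right)}\right) \left(-7\right) - 20 = \left(3 \cdot 3 \cdot 3 + \left(-7 + 2 \left(-2\right)\right)\right) \left(-7\right) - 20 = \left(3 \cdot 9 - 11\right) \left(-7\right) - 20 = \left(27 - 11\right) \left(-7\right) - 20 = 16 \left(-7\right) - 20 = -112 - 20 = -132$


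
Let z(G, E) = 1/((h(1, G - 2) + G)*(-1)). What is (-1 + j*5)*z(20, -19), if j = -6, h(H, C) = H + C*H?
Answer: 31/39 ≈ 0.79487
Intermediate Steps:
z(G, E) = 1/(1 - 2*G) (z(G, E) = 1/((1*(1 + (G - 2)) + G)*(-1)) = 1/((1*(1 + (-2 + G)) + G)*(-1)) = 1/((1*(-1 + G) + G)*(-1)) = 1/(((-1 + G) + G)*(-1)) = 1/((-1 + 2*G)*(-1)) = 1/(1 - 2*G))
(-1 + j*5)*z(20, -19) = (-1 - 6*5)*(-1/(-1 + 2*20)) = (-1 - 30)*(-1/(-1 + 40)) = -(-31)/39 = -31*(-1/39) = 31/39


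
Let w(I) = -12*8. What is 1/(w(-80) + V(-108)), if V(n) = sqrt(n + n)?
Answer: -4/393 - I*sqrt(6)/1572 ≈ -0.010178 - 0.0015582*I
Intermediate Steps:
w(I) = -96
V(n) = sqrt(2)*sqrt(n) (V(n) = sqrt(2*n) = sqrt(2)*sqrt(n))
1/(w(-80) + V(-108)) = 1/(-96 + sqrt(2)*sqrt(-108)) = 1/(-96 + sqrt(2)*(6*I*sqrt(3))) = 1/(-96 + 6*I*sqrt(6))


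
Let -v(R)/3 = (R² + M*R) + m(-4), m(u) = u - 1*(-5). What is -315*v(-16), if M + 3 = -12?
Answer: 469665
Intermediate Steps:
M = -15 (M = -3 - 12 = -15)
m(u) = 5 + u (m(u) = u + 5 = 5 + u)
v(R) = -3 - 3*R² + 45*R (v(R) = -3*((R² - 15*R) + (5 - 4)) = -3*((R² - 15*R) + 1) = -3*(1 + R² - 15*R) = -3 - 3*R² + 45*R)
-315*v(-16) = -315*(-3 - 3*(-16)² + 45*(-16)) = -315*(-3 - 3*256 - 720) = -315*(-3 - 768 - 720) = -315*(-1491) = 469665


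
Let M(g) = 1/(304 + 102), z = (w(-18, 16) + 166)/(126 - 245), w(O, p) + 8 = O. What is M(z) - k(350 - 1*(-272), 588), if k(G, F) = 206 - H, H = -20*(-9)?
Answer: -10555/406 ≈ -25.998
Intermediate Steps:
H = 180
w(O, p) = -8 + O
z = -20/17 (z = ((-8 - 18) + 166)/(126 - 245) = (-26 + 166)/(-119) = 140*(-1/119) = -20/17 ≈ -1.1765)
M(g) = 1/406
k(G, F) = 26 (k(G, F) = 206 - 1*180 = 206 - 180 = 26)
M(z) - k(350 - 1*(-272), 588) = 1/406 - 1*26 = 1/406 - 26 = -10555/406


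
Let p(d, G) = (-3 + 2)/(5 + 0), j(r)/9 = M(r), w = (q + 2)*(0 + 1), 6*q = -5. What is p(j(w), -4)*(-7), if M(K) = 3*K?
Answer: 7/5 ≈ 1.4000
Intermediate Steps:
q = -⅚ (q = (⅙)*(-5) = -⅚ ≈ -0.83333)
w = 7/6 (w = (-⅚ + 2)*(0 + 1) = (7/6)*1 = 7/6 ≈ 1.1667)
j(r) = 27*r (j(r) = 9*(3*r) = 27*r)
p(d, G) = -⅕ (p(d, G) = -1/5 = -1*⅕ = -⅕)
p(j(w), -4)*(-7) = -⅕*(-7) = 7/5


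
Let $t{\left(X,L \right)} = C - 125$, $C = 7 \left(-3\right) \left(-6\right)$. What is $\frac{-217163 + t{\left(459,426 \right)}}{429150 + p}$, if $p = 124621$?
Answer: $- \frac{217162}{553771} \approx -0.39215$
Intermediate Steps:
$C = 126$ ($C = \left(-21\right) \left(-6\right) = 126$)
$t{\left(X,L \right)} = 1$ ($t{\left(X,L \right)} = 126 - 125 = 1$)
$\frac{-217163 + t{\left(459,426 \right)}}{429150 + p} = \frac{-217163 + 1}{429150 + 124621} = - \frac{217162}{553771}$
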